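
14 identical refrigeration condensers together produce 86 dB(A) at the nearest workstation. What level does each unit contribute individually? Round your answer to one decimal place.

74.5 dB(A)

For N identical incoherent sources L_total = L₁ + 10·log₁₀ N, so L₁ = 86 − 10·log₁₀(14) = 86 − 11.461.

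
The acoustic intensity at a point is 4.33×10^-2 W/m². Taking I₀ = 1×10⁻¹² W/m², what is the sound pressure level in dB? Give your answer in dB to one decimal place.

106.4 dB

I/I₀ = 4.33×10^-2/10⁻¹² = 4.33×10^10, and L = 10·log₁₀(I/I₀).
L = 10·(0.6365 + 10) = 106.36 dB.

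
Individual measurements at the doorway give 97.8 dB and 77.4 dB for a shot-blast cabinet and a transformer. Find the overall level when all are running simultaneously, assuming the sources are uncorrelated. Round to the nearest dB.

Incoherent sources combine by intensity addition: L_total = 10·log₁₀(Σ 10^(L_i/10)).
Σ 10^(L/10) = 10^(97.8/10) + 10^(77.4/10) = 6.081e+09.
L_total = 10·log₁₀(6.081e+09) = 97.84 dB.

98 dB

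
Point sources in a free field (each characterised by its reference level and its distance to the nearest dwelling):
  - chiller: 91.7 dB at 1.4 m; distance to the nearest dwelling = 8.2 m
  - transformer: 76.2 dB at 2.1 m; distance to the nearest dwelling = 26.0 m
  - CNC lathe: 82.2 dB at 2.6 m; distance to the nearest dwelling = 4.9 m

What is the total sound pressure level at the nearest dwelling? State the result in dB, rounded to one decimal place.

79.5 dB

First find each source's level at the receiver (point-source: −20·log₁₀(r/r_ref)), then combine on an intensity basis.
chiller: 91.7 − 20·log₁₀(8.2/1.4) = 91.7 − 15.35 = 76.35 dB.
transformer: 76.2 − 20·log₁₀(26.0/2.1) = 76.2 − 21.86 = 54.34 dB.
CNC lathe: 82.2 − 20·log₁₀(4.9/2.6) = 82.2 − 5.50 = 76.70 dB.
Σ 10^(L/10) = 9.011e+07 → L_total = 10·log₁₀(9.011e+07) = 79.55 dB.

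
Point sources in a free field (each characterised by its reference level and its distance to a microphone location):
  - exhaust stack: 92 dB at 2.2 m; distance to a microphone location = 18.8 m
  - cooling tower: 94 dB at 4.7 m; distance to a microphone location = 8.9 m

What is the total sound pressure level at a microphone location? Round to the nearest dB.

Apply inverse-square spreading to bring every level to the receiver, then sum 10^(L/10).
exhaust stack: 92 − 20·log₁₀(18.8/2.2) = 92 − 18.63 = 73.37 dB.
cooling tower: 94 − 20·log₁₀(8.9/4.7) = 94 − 5.55 = 88.45 dB.
Σ 10^(L/10) = 7.222e+08 → L_total = 10·log₁₀(7.222e+08) = 88.59 dB.

89 dB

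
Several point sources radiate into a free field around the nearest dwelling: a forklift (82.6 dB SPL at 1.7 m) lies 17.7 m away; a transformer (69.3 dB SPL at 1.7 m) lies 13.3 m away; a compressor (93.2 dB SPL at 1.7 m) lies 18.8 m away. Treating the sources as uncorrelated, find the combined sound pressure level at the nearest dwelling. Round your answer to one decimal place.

72.8 dB SPL

Apply inverse-square spreading to bring every level to the receiver, then sum 10^(L/10).
forklift: 82.6 − 20·log₁₀(17.7/1.7) = 82.6 − 20.35 = 62.25 dB SPL.
transformer: 69.3 − 20·log₁₀(13.3/1.7) = 69.3 − 17.87 = 51.43 dB SPL.
compressor: 93.2 − 20·log₁₀(18.8/1.7) = 93.2 − 20.87 = 72.33 dB SPL.
Σ 10^(L/10) = 1.890e+07 → L_total = 10·log₁₀(1.890e+07) = 72.76 dB SPL.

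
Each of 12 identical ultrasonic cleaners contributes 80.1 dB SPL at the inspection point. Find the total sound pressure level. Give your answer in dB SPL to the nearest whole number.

91 dB SPL

L_total = L₁ + 10·log₁₀ N for N identical incoherent sources.
L_total = 80.1 + 10·log₁₀(12) = 80.1 + 10.792 = 90.89 dB SPL.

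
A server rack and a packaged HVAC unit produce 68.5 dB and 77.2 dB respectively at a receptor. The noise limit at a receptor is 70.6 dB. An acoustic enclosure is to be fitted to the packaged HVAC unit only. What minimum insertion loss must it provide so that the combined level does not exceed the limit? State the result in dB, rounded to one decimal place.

Everything except the packaged HVAC unit sums to 10^(68.5/10) = 7.079e+06 in linear terms, 68.50 dB.
To meet 70.6 dB overall, the treated packaged HVAC unit may contribute at most 10^(70.6/10) − 7.079e+06 = 4.402e+06, i.e. 66.44 dB.
Required insertion loss = 77.2 − 66.44 = 10.76 dB.

10.8 dB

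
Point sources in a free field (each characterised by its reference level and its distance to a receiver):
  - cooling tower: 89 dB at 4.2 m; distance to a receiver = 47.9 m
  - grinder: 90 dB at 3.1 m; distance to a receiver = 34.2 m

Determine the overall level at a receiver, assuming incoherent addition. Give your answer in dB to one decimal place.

Propagate each source to the receiver with L = L_ref − 20·log₁₀(r/r_ref), then add intensities.
cooling tower: 89 − 20·log₁₀(47.9/4.2) = 89 − 21.14 = 67.86 dB.
grinder: 90 − 20·log₁₀(34.2/3.1) = 90 − 20.85 = 69.15 dB.
Σ 10^(L/10) = 1.432e+07 → L_total = 10·log₁₀(1.432e+07) = 71.56 dB.

71.6 dB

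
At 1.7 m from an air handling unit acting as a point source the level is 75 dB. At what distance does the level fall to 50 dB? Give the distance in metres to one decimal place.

The 25.0 dB drop corresponds to a distance ratio of 10^(25.0/20) for a point source.
r₂ = 1.7·10^((75−50)/20) = 1.7·10^(25.0/20) = 30.23 m.

30.2 m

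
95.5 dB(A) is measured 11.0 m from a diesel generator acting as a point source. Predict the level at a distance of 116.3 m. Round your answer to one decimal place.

75.0 dB(A)

Spherical spreading from a point source gives a 20·log₁₀(r₂/r₁) drop.
L₂ = 95.5 − 20·log₁₀(116.3/11.0) = 95.5 − 20.484 = 75.02 dB(A).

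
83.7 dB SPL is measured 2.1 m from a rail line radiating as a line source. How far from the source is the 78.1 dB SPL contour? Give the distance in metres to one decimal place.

7.6 m

Line-source spreading drops the level by 10·log₁₀(r₂/r₁); inverting, r₂/r₁ = 10^(ΔL/10).
r₂ = 2.1·10^((83.7−78.1)/10) = 2.1·10^(5.6/10) = 7.62 m.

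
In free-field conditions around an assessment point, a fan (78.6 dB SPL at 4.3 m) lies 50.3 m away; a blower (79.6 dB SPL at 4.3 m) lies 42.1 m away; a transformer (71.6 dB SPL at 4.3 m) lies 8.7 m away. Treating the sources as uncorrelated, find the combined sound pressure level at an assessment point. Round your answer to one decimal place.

Propagate each source to the receiver with L = L_ref − 20·log₁₀(r/r_ref), then add intensities.
fan: 78.6 − 20·log₁₀(50.3/4.3) = 78.6 − 21.36 = 57.24 dB SPL.
blower: 79.6 − 20·log₁₀(42.1/4.3) = 79.6 − 19.82 = 59.78 dB SPL.
transformer: 71.6 − 20·log₁₀(8.7/4.3) = 71.6 − 6.12 = 65.48 dB SPL.
Σ 10^(L/10) = 5.012e+06 → L_total = 10·log₁₀(5.012e+06) = 67.00 dB SPL.

67.0 dB SPL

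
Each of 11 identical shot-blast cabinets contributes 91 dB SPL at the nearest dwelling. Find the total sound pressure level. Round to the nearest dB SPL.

With 11 equal, uncorrelated contributions the intensity is 11× that of one unit, giving a rise of 10·log₁₀ 11.
L_total = 91 + 10·log₁₀(11) = 91 + 10.414 = 101.41 dB SPL.

101 dB SPL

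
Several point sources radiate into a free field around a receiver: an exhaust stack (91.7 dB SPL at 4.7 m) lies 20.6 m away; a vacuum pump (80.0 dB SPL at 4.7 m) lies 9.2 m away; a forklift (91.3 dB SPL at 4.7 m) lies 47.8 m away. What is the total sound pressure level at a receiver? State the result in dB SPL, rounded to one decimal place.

80.6 dB SPL

Propagate each source to the receiver with L = L_ref − 20·log₁₀(r/r_ref), then add intensities.
exhaust stack: 91.7 − 20·log₁₀(20.6/4.7) = 91.7 − 12.84 = 78.86 dB SPL.
vacuum pump: 80.0 − 20·log₁₀(9.2/4.7) = 80.0 − 5.83 = 74.17 dB SPL.
forklift: 91.3 − 20·log₁₀(47.8/4.7) = 91.3 − 20.15 = 71.15 dB SPL.
Σ 10^(L/10) = 1.161e+08 → L_total = 10·log₁₀(1.161e+08) = 80.65 dB SPL.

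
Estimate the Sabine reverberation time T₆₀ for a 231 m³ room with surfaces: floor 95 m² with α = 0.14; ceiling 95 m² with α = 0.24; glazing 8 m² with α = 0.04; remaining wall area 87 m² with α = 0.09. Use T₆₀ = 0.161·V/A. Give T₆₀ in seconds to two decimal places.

0.84 s

Total absorption A = 95·0.14 + 95·0.24 + 8·0.04 + 87·0.09 = 44.25 m² sabins.
T₆₀ = 0.161·V/A = 0.161·231/44.25 = 0.840 s.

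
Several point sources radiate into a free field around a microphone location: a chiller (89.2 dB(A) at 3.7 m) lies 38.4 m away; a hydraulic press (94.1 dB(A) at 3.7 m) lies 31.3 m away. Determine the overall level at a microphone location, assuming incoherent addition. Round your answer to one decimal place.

Propagate each source to the receiver with L = L_ref − 20·log₁₀(r/r_ref), then add intensities.
chiller: 89.2 − 20·log₁₀(38.4/3.7) = 89.2 − 20.32 = 68.88 dB(A).
hydraulic press: 94.1 − 20·log₁₀(31.3/3.7) = 94.1 − 18.55 = 75.55 dB(A).
Σ 10^(L/10) = 4.364e+07 → L_total = 10·log₁₀(4.364e+07) = 76.40 dB(A).

76.4 dB(A)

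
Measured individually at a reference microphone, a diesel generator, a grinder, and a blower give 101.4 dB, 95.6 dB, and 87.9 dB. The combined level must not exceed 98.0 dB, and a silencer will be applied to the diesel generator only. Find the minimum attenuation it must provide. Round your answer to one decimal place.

Fixed contribution from the other sources: Σ 10^(L/10) = 10^(95.6/10) + 10^(87.9/10) = 4.247e+09 (96.28 dB).
The limit corresponds to 10^(98.0/10) = 6.310e+09; subtracting the fixed part leaves 2.062e+09 for the diesel generator, i.e. 93.14 dB.
Required insertion loss = 101.4 − 93.14 = 8.26 dB.

8.3 dB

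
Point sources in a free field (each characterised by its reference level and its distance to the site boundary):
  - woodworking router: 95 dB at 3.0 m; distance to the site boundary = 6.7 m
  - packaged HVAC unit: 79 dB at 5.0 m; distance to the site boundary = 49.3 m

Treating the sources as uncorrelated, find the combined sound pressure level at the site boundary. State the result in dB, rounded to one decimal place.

First find each source's level at the receiver (point-source: −20·log₁₀(r/r_ref)), then combine on an intensity basis.
woodworking router: 95 − 20·log₁₀(6.7/3.0) = 95 − 6.98 = 88.02 dB.
packaged HVAC unit: 79 − 20·log₁₀(49.3/5.0) = 79 − 19.88 = 59.12 dB.
Σ 10^(L/10) = 6.348e+08 → L_total = 10·log₁₀(6.348e+08) = 88.03 dB.

88.0 dB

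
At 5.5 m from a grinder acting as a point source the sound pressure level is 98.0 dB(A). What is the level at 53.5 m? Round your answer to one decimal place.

78.2 dB(A)

Spherical spreading from a point source gives a 20·log₁₀(r₂/r₁) drop.
L₂ = 98.0 − 20·log₁₀(53.5/5.5) = 98.0 − 19.760 = 78.24 dB(A).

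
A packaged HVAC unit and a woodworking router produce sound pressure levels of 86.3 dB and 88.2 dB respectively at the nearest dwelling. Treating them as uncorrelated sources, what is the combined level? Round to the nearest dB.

Incoherent sources combine by intensity addition: L_total = 10·log₁₀(Σ 10^(L_i/10)).
Σ 10^(L/10) = 10^(86.3/10) + 10^(88.2/10) = 1.087e+09.
L_total = 10·log₁₀(1.087e+09) = 90.36 dB.

90 dB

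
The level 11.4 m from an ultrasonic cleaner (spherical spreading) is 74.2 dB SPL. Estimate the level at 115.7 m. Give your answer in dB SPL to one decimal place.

54.1 dB SPL

Point-source attenuation: ΔL = 20·log₁₀(r₂/r₁) = 20·log₁₀(115.7/11.4) = 20.129 dB.
L₂ = 74.2 − 20·log₁₀(115.7/11.4) = 74.2 − 20.129 = 54.07 dB SPL.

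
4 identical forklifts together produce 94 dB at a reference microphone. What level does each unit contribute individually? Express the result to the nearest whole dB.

88 dB

For N identical incoherent sources L_total = L₁ + 10·log₁₀ N, so L₁ = 94 − 10·log₁₀(4) = 94 − 6.021.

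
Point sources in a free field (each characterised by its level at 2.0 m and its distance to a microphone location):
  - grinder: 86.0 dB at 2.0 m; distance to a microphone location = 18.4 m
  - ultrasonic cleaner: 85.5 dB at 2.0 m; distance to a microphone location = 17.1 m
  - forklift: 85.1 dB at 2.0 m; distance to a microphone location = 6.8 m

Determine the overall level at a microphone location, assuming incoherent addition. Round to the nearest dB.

76 dB

Propagate each source to the receiver with L = L_ref − 20·log₁₀(r/r_ref), then add intensities.
grinder: 86.0 − 20·log₁₀(18.4/2.0) = 86.0 − 19.28 = 66.72 dB.
ultrasonic cleaner: 85.5 − 20·log₁₀(17.1/2.0) = 85.5 − 18.64 = 66.86 dB.
forklift: 85.1 − 20·log₁₀(6.8/2.0) = 85.1 − 10.63 = 74.47 dB.
Σ 10^(L/10) = 3.755e+07 → L_total = 10·log₁₀(3.755e+07) = 75.75 dB.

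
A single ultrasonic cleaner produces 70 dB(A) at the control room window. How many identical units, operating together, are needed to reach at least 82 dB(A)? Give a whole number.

The shortfall is 82 − 70 = 12.0 dB, and N units add 10·log₁₀ N, so need 10·log₁₀ N ≥ 12.0.
N ≥ 10^(12.0/10) = 15.849, so N = 16.

16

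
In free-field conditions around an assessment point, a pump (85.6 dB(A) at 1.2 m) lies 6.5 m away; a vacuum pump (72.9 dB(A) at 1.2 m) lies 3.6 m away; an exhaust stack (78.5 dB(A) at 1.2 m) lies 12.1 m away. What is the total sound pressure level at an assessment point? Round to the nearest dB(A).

72 dB(A)

Propagate each source to the receiver with L = L_ref − 20·log₁₀(r/r_ref), then add intensities.
pump: 85.6 − 20·log₁₀(6.5/1.2) = 85.6 − 14.67 = 70.93 dB(A).
vacuum pump: 72.9 − 20·log₁₀(3.6/1.2) = 72.9 − 9.54 = 63.36 dB(A).
exhaust stack: 78.5 − 20·log₁₀(12.1/1.2) = 78.5 − 20.07 = 58.43 dB(A).
Σ 10^(L/10) = 1.524e+07 → L_total = 10·log₁₀(1.524e+07) = 71.83 dB(A).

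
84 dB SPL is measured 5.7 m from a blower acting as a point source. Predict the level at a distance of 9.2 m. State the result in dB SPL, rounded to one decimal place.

Spherical spreading from a point source gives a 20·log₁₀(r₂/r₁) drop.
L₂ = 84 − 20·log₁₀(9.2/5.7) = 84 − 4.158 = 79.84 dB SPL.

79.8 dB SPL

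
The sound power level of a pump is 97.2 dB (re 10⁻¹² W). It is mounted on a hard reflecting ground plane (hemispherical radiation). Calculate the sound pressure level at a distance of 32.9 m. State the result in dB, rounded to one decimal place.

58.9 dB

L_p = L_w − 10·log₁₀(2π·r²) with r = 32.9 m.
2π·r² = 6801 m², 10·log₁₀ of that is 38.326 dB.
L_p = 97.2 − 38.326 = 58.87 dB.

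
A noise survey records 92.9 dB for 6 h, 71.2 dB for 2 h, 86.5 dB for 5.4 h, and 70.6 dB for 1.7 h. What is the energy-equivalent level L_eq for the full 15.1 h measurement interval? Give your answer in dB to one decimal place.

89.7 dB

L_eq = 10·log₁₀[(1/T)·Σ tᵢ·10^(Lᵢ/10)] with T = 15.1 h.
Σ tᵢ·10^(Lᵢ/10) = 6·10^(92.9/10) + 2·10^(71.2/10) + 5.4·10^(86.5/10) + 1.7·10^(70.6/10) = 1.416e+10.
L_eq = 10·log₁₀(1.416e+10/15.1) = 89.72 dB.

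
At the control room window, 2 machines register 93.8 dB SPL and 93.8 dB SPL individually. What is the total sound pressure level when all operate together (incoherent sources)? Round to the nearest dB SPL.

For uncorrelated sources the intensities add, so convert each level to linear form, sum, and take 10·log₁₀ of the total.
Σ 10^(L/10) = 10^(93.8/10) + 10^(93.8/10) = 4.798e+09.
L_total = 10·log₁₀(4.798e+09) = 96.81 dB SPL.

97 dB SPL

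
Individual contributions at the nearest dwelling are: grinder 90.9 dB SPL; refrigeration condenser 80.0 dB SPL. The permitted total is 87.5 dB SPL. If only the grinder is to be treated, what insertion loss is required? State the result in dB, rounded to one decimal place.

Everything except the grinder sums to 10^(80.0/10) = 1.000e+08 in linear terms, 80.00 dB SPL.
The limit corresponds to 10^(87.5/10) = 5.623e+08; subtracting the fixed part leaves 4.623e+08 for the grinder, i.e. 86.65 dB SPL.
Required insertion loss = 90.9 − 86.65 = 4.25 dB.

4.3 dB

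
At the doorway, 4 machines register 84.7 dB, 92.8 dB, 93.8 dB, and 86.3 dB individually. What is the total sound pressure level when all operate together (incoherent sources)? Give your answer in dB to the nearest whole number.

97 dB

For uncorrelated sources the intensities add, so convert each level to linear form, sum, and take 10·log₁₀ of the total.
Σ 10^(L/10) = 10^(84.7/10) + 10^(92.8/10) + 10^(93.8/10) + 10^(86.3/10) = 5.026e+09.
L_total = 10·log₁₀(5.026e+09) = 97.01 dB.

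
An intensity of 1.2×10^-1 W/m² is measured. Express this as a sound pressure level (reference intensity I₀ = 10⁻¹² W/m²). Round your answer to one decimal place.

L = 10·log₁₀(I/I₀) = 10·log₁₀(1.2×10^-1/10⁻¹²) = 10·log₁₀(1.2×10^11).
L = 10·(0.0792 + 11) = 110.79 dB.

110.8 dB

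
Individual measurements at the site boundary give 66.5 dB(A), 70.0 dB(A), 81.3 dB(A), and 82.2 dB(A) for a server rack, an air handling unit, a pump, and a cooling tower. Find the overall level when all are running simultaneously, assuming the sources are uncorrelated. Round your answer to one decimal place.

85.0 dB(A)

For uncorrelated sources the intensities add, so convert each level to linear form, sum, and take 10·log₁₀ of the total.
Σ 10^(L/10) = 10^(66.5/10) + 10^(70.0/10) + 10^(81.3/10) + 10^(82.2/10) = 3.153e+08.
L_total = 10·log₁₀(3.153e+08) = 84.99 dB(A).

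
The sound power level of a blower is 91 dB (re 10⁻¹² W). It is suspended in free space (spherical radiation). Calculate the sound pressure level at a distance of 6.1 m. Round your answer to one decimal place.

64.3 dB

Free-field spherical radiation: L_p = L_w − 10·log₁₀(4π·r²), r = 6.1 m.
4π·r² = 467.6 m², 10·log₁₀ of that is 26.699 dB.
L_p = 91 − 26.699 = 64.30 dB.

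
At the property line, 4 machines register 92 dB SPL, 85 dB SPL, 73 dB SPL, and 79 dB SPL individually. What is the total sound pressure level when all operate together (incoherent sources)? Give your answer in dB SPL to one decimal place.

93.0 dB SPL

Incoherent sources combine by intensity addition: L_total = 10·log₁₀(Σ 10^(L_i/10)).
Σ 10^(L/10) = 10^(92/10) + 10^(85/10) + 10^(73/10) + 10^(79/10) = 2.001e+09.
L_total = 10·log₁₀(2.001e+09) = 93.01 dB SPL.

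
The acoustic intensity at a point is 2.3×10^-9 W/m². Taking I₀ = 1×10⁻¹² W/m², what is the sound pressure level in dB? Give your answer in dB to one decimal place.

33.6 dB

I/I₀ = 2.3×10^-9/10⁻¹² = 2.3×10^3, and L = 10·log₁₀(I/I₀).
L = 10·(0.3617 + 3) = 33.62 dB.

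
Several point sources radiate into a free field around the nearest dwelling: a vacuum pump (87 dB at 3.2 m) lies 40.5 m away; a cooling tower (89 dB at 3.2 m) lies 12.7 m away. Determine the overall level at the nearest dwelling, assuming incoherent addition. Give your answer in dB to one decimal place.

First find each source's level at the receiver (point-source: −20·log₁₀(r/r_ref)), then combine on an intensity basis.
vacuum pump: 87 − 20·log₁₀(40.5/3.2) = 87 − 22.05 = 64.95 dB.
cooling tower: 89 − 20·log₁₀(12.7/3.2) = 89 − 11.97 = 77.03 dB.
Σ 10^(L/10) = 5.356e+07 → L_total = 10·log₁₀(5.356e+07) = 77.29 dB.

77.3 dB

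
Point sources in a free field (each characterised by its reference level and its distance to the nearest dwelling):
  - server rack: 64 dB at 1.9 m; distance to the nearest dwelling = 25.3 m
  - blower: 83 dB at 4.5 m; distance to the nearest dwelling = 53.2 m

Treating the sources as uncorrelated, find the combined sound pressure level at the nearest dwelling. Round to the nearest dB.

62 dB

Propagate each source to the receiver with L = L_ref − 20·log₁₀(r/r_ref), then add intensities.
server rack: 64 − 20·log₁₀(25.3/1.9) = 64 − 22.49 = 41.51 dB.
blower: 83 − 20·log₁₀(53.2/4.5) = 83 − 21.45 = 61.55 dB.
Σ 10^(L/10) = 1.442e+06 → L_total = 10·log₁₀(1.442e+06) = 61.59 dB.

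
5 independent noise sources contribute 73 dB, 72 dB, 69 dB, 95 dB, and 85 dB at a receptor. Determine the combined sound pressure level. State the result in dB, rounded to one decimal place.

95.5 dB

For uncorrelated sources the intensities add, so convert each level to linear form, sum, and take 10·log₁₀ of the total.
Σ 10^(L/10) = 10^(73/10) + 10^(72/10) + 10^(69/10) + 10^(95/10) + 10^(85/10) = 3.522e+09.
L_total = 10·log₁₀(3.522e+09) = 95.47 dB.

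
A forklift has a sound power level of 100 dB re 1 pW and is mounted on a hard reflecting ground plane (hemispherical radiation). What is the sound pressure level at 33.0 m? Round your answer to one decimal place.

The power spreads over a hemisphere of area 2π·r², so L_p = L_w − 10·log₁₀(2π·r²).
2π·r² = 6842 m², 10·log₁₀ of that is 38.352 dB.
L_p = 100 − 38.352 = 61.65 dB.

61.6 dB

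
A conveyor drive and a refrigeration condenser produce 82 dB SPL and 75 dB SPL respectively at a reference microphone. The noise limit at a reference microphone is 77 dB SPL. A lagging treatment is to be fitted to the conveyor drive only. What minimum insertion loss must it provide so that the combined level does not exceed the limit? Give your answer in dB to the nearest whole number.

9 dB

Everything except the conveyor drive sums to 10^(75/10) = 3.162e+07 in linear terms, 75.00 dB SPL.
The limit corresponds to 10^(77/10) = 5.012e+07; subtracting the fixed part leaves 1.850e+07 for the conveyor drive, i.e. 72.67 dB SPL.
So the conveyor drive must be reduced from 82 to 72.67 dB SPL: IL = 9.33 dB.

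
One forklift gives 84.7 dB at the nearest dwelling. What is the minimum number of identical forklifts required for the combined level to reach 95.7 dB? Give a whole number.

N identical sources give L₁ + 10·log₁₀ N, so require 10·log₁₀ N ≥ 95.7 − 84.7 = 11.0 dB.
N ≥ 10^(11.0/10) = 12.589, so N = 13.

13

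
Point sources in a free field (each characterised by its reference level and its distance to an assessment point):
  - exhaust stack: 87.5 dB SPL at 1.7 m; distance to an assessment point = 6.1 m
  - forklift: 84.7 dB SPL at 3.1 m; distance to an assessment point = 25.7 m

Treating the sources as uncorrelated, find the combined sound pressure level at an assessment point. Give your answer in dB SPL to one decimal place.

76.8 dB SPL

Propagate each source to the receiver with L = L_ref − 20·log₁₀(r/r_ref), then add intensities.
exhaust stack: 87.5 − 20·log₁₀(6.1/1.7) = 87.5 − 11.10 = 76.40 dB SPL.
forklift: 84.7 − 20·log₁₀(25.7/3.1) = 84.7 − 18.37 = 66.33 dB SPL.
Σ 10^(L/10) = 4.797e+07 → L_total = 10·log₁₀(4.797e+07) = 76.81 dB SPL.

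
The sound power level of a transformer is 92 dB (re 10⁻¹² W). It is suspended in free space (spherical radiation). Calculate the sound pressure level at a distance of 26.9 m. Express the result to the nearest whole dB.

Free-field spherical radiation: L_p = L_w − 10·log₁₀(4π·r²), r = 26.9 m.
4π·r² = 9093 m², 10·log₁₀ of that is 39.587 dB.
L_p = 92 − 39.587 = 52.41 dB.

52 dB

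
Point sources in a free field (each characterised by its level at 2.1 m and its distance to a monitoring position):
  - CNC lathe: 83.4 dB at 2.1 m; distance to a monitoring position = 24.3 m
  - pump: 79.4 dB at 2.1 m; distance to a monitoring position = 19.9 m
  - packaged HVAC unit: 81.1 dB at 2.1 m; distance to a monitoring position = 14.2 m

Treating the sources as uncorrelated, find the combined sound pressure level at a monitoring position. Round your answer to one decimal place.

First find each source's level at the receiver (point-source: −20·log₁₀(r/r_ref)), then combine on an intensity basis.
CNC lathe: 83.4 − 20·log₁₀(24.3/2.1) = 83.4 − 21.27 = 62.13 dB.
pump: 79.4 − 20·log₁₀(19.9/2.1) = 79.4 − 19.53 = 59.87 dB.
packaged HVAC unit: 81.1 − 20·log₁₀(14.2/2.1) = 81.1 − 16.60 = 64.50 dB.
Σ 10^(L/10) = 5.421e+06 → L_total = 10·log₁₀(5.421e+06) = 67.34 dB.

67.3 dB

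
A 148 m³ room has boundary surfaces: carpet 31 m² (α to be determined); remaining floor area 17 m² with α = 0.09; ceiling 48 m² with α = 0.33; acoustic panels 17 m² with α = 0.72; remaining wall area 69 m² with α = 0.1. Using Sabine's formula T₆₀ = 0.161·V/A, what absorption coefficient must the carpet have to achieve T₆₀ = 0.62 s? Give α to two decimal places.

0.06

From T₆₀ = 0.161·V/A, the target T₆₀ = 0.62 s needs A = 0.161·148/0.62 = 38.43 m².
Absorption from the other surfaces = 17·0.09 + 48·0.33 + 17·0.72 + 69·0.1 = 36.51 m², so the carpet must supply 1.92 m² over 31 m².
α = 1.92/31 = 0.062.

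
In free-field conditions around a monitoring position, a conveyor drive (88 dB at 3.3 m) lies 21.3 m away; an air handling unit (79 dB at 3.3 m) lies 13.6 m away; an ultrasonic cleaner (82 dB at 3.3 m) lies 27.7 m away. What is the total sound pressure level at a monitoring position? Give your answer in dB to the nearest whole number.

73 dB

Propagate each source to the receiver with L = L_ref − 20·log₁₀(r/r_ref), then add intensities.
conveyor drive: 88 − 20·log₁₀(21.3/3.3) = 88 − 16.20 = 71.80 dB.
air handling unit: 79 − 20·log₁₀(13.6/3.3) = 79 − 12.30 = 66.70 dB.
ultrasonic cleaner: 82 − 20·log₁₀(27.7/3.3) = 82 − 18.48 = 63.52 dB.
Σ 10^(L/10) = 2.207e+07 → L_total = 10·log₁₀(2.207e+07) = 73.44 dB.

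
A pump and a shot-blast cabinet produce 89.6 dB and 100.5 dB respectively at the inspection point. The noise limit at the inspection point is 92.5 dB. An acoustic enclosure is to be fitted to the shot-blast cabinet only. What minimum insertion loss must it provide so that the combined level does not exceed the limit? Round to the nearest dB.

Everything except the shot-blast cabinet sums to 10^(89.6/10) = 9.120e+08 in linear terms, 89.60 dB.
To meet 92.5 dB overall, the treated shot-blast cabinet may contribute at most 10^(92.5/10) − 9.120e+08 = 8.663e+08, i.e. 89.38 dB.
Required insertion loss = 100.5 − 89.38 = 11.12 dB.

11 dB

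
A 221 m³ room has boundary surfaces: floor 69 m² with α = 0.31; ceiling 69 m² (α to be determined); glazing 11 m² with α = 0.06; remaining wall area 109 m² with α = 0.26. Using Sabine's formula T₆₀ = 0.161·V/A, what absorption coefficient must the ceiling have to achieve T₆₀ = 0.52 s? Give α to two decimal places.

0.26

Required total absorption A = 0.161·221/0.52 = 68.42 m².
Absorption from the other surfaces = 69·0.31 + 11·0.06 + 109·0.26 = 50.39 m², so the ceiling must supply 18.03 m² over 69 m².
α = 18.03/69 = 0.261.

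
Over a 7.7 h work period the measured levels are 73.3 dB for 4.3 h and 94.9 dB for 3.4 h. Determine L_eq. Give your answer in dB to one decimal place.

91.4 dB

The energy average is taken in the linear domain: L_eq = 10·log₁₀[(Σ tᵢ·10^(Lᵢ/10))/T], T = 7.7 h.
Σ tᵢ·10^(Lᵢ/10) = 4.3·10^(73.3/10) + 3.4·10^(94.9/10) = 1.060e+10.
L_eq = 10·log₁₀(1.060e+10/7.7) = 91.39 dB.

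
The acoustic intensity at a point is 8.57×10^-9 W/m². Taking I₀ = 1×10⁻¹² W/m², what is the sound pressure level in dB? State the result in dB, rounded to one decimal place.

L = 10·log₁₀(I/I₀) = 10·log₁₀(8.57×10^-9/10⁻¹²) = 10·log₁₀(8.57×10^3).
L = 10·(0.9330 + 3) = 39.33 dB.

39.3 dB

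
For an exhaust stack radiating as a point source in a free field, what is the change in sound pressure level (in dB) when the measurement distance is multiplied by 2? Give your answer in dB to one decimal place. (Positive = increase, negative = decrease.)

-6.0 dB

A point source loses 6 dB per doubling of distance; generally ΔL = −20·log₁₀(r₂/r₁).
ΔL = −20·log₁₀(2) = -6.02 dB.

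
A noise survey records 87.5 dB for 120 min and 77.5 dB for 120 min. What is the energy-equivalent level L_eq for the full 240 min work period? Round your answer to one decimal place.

84.9 dB

The energy average is taken in the linear domain: L_eq = 10·log₁₀[(Σ tᵢ·10^(Lᵢ/10))/T], T = 240 min.
Σ tᵢ·10^(Lᵢ/10) = 120·10^(87.5/10) + 120·10^(77.5/10) = 7.423e+10.
L_eq = 10·log₁₀(7.423e+10/240) = 84.90 dB.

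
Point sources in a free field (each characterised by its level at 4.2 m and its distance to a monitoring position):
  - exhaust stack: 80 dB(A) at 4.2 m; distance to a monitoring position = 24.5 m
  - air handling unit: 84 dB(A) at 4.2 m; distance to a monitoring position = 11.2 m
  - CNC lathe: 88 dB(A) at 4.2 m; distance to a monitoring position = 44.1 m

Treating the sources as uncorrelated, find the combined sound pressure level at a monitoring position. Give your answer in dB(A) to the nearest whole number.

76 dB(A)

Apply inverse-square spreading to bring every level to the receiver, then sum 10^(L/10).
exhaust stack: 80 − 20·log₁₀(24.5/4.2) = 80 − 15.32 = 64.68 dB(A).
air handling unit: 84 − 20·log₁₀(11.2/4.2) = 84 − 8.52 = 75.48 dB(A).
CNC lathe: 88 − 20·log₁₀(44.1/4.2) = 88 − 20.42 = 67.58 dB(A).
Σ 10^(L/10) = 4.399e+07 → L_total = 10·log₁₀(4.399e+07) = 76.43 dB(A).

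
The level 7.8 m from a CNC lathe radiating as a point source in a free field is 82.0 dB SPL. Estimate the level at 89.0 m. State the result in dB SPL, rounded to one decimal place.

60.9 dB SPL

Spherical spreading from a point source gives a 20·log₁₀(r₂/r₁) drop.
L₂ = 82.0 − 20·log₁₀(89.0/7.8) = 82.0 − 21.146 = 60.85 dB SPL.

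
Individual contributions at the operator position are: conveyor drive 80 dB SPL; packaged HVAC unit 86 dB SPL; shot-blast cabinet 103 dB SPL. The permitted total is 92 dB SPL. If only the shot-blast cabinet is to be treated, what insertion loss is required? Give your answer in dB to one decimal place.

Everything except the shot-blast cabinet sums to 10^(80/10) + 10^(86/10) = 4.981e+08 in linear terms, 86.97 dB SPL.
The limit corresponds to 10^(92/10) = 1.585e+09; subtracting the fixed part leaves 1.087e+09 for the shot-blast cabinet, i.e. 90.36 dB SPL.
So the shot-blast cabinet must be reduced from 103 to 90.36 dB SPL: IL = 12.64 dB.

12.6 dB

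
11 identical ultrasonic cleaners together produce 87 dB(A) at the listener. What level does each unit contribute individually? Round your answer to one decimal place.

11 equal contributions raise the level by 10·log₁₀ 11 = 10.414 dB, so each unit alone gives 87 − 10.414.

76.6 dB(A)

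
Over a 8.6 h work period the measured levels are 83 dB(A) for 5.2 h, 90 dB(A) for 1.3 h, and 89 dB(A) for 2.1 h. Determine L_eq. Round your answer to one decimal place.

The energy average is taken in the linear domain: L_eq = 10·log₁₀[(Σ tᵢ·10^(Lᵢ/10))/T], T = 8.6 h.
Σ tᵢ·10^(Lᵢ/10) = 5.2·10^(83/10) + 1.3·10^(90/10) + 2.1·10^(89/10) = 4.006e+09.
L_eq = 10·log₁₀(4.006e+09/8.6) = 86.68 dB(A).

86.7 dB(A)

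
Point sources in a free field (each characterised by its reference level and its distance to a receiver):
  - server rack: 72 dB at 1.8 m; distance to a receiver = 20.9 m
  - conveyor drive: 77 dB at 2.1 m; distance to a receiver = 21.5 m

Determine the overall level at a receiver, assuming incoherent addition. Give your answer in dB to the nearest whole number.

Propagate each source to the receiver with L = L_ref − 20·log₁₀(r/r_ref), then add intensities.
server rack: 72 − 20·log₁₀(20.9/1.8) = 72 − 21.30 = 50.70 dB.
conveyor drive: 77 − 20·log₁₀(21.5/2.1) = 77 − 20.20 = 56.80 dB.
Σ 10^(L/10) = 5.957e+05 → L_total = 10·log₁₀(5.957e+05) = 57.75 dB.

58 dB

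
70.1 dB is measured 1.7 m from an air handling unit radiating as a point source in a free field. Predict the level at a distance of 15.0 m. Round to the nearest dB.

51 dB

Point-source attenuation: ΔL = 20·log₁₀(r₂/r₁) = 20·log₁₀(15.0/1.7) = 18.913 dB.
L₂ = 70.1 − 20·log₁₀(15.0/1.7) = 70.1 − 18.913 = 51.19 dB.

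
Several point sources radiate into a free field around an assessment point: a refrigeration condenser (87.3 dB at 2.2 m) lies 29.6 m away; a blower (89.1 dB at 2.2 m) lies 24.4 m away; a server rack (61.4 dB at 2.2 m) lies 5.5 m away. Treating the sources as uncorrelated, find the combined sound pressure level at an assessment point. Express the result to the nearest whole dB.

Apply inverse-square spreading to bring every level to the receiver, then sum 10^(L/10).
refrigeration condenser: 87.3 − 20·log₁₀(29.6/2.2) = 87.3 − 22.58 = 64.72 dB.
blower: 89.1 − 20·log₁₀(24.4/2.2) = 89.1 − 20.90 = 68.20 dB.
server rack: 61.4 − 20·log₁₀(5.5/2.2) = 61.4 − 7.96 = 53.44 dB.
Σ 10^(L/10) = 9.795e+06 → L_total = 10·log₁₀(9.795e+06) = 69.91 dB.

70 dB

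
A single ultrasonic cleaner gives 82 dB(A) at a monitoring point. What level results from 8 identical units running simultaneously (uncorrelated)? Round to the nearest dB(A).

N identical incoherent sources raise the level by 10·log₁₀ N.
L_total = 82 + 10·log₁₀(8) = 82 + 9.031 = 91.03 dB(A).

91 dB(A)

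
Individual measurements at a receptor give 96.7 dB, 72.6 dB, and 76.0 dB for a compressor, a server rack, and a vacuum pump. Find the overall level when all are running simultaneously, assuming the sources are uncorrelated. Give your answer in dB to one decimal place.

96.8 dB

Incoherent sources combine by intensity addition: L_total = 10·log₁₀(Σ 10^(L_i/10)).
Σ 10^(L/10) = 10^(96.7/10) + 10^(72.6/10) + 10^(76.0/10) = 4.735e+09.
L_total = 10·log₁₀(4.735e+09) = 96.75 dB.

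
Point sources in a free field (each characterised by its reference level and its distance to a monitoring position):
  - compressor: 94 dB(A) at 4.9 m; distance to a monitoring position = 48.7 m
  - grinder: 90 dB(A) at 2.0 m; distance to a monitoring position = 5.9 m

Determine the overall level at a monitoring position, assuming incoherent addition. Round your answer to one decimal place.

81.5 dB(A)

Propagate each source to the receiver with L = L_ref − 20·log₁₀(r/r_ref), then add intensities.
compressor: 94 − 20·log₁₀(48.7/4.9) = 94 − 19.95 = 74.05 dB(A).
grinder: 90 − 20·log₁₀(5.9/2.0) = 90 − 9.40 = 80.60 dB(A).
Σ 10^(L/10) = 1.403e+08 → L_total = 10·log₁₀(1.403e+08) = 81.47 dB(A).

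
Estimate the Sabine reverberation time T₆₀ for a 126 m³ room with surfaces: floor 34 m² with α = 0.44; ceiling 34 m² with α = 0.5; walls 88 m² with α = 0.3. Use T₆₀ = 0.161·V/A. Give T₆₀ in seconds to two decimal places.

0.35 s

Total absorption A = 34·0.44 + 34·0.5 + 88·0.3 = 58.36 m² sabins.
T₆₀ = 0.161 × 126 / 58.36 = 0.348 s.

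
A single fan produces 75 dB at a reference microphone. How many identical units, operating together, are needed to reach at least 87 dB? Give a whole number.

Need L₁ + 10·log₁₀ N ≥ 87, i.e. log₁₀ N ≥ 1.20.
N ≥ 10^(12.0/10) = 15.849, so N = 16.

16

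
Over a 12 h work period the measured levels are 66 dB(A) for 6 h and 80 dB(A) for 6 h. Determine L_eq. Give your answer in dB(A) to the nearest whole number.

The energy average is taken in the linear domain: L_eq = 10·log₁₀[(Σ tᵢ·10^(Lᵢ/10))/T], T = 12 h.
Σ tᵢ·10^(Lᵢ/10) = 6·10^(66/10) + 6·10^(80/10) = 6.239e+08.
L_eq = 10·log₁₀(6.239e+08/12) = 77.16 dB(A).

77 dB(A)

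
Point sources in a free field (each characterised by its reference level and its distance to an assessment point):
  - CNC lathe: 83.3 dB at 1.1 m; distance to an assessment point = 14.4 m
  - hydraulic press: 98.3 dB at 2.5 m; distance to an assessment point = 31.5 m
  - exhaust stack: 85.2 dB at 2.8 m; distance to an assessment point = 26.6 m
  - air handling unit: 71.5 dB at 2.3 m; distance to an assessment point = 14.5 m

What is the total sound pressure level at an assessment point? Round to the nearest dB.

Propagate each source to the receiver with L = L_ref − 20·log₁₀(r/r_ref), then add intensities.
CNC lathe: 83.3 − 20·log₁₀(14.4/1.1) = 83.3 − 22.34 = 60.96 dB.
hydraulic press: 98.3 − 20·log₁₀(31.5/2.5) = 98.3 − 22.01 = 76.29 dB.
exhaust stack: 85.2 − 20·log₁₀(26.6/2.8) = 85.2 − 19.55 = 65.65 dB.
air handling unit: 71.5 − 20·log₁₀(14.5/2.3) = 71.5 − 15.99 = 55.51 dB.
Σ 10^(L/10) = 4.786e+07 → L_total = 10·log₁₀(4.786e+07) = 76.80 dB.

77 dB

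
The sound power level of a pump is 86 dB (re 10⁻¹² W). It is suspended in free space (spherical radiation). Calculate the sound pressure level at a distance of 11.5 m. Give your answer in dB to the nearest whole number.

Free-field spherical radiation: L_p = L_w − 10·log₁₀(4π·r²), r = 11.5 m.
4π·r² = 1662 m², 10·log₁₀ of that is 32.206 dB.
L_p = 86 − 32.206 = 53.79 dB.

54 dB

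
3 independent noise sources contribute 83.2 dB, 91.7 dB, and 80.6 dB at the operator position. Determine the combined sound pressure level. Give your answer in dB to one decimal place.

92.6 dB

Incoherent sources combine by intensity addition: L_total = 10·log₁₀(Σ 10^(L_i/10)).
Σ 10^(L/10) = 10^(83.2/10) + 10^(91.7/10) + 10^(80.6/10) = 1.803e+09.
L_total = 10·log₁₀(1.803e+09) = 92.56 dB.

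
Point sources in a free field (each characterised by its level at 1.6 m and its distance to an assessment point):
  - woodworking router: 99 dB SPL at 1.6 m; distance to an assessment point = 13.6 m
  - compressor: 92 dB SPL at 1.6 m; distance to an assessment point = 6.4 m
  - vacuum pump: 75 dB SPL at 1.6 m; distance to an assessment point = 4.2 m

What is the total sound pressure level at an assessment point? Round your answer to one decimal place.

83.3 dB SPL

Apply inverse-square spreading to bring every level to the receiver, then sum 10^(L/10).
woodworking router: 99 − 20·log₁₀(13.6/1.6) = 99 − 18.59 = 80.41 dB SPL.
compressor: 92 − 20·log₁₀(6.4/1.6) = 92 − 12.04 = 79.96 dB SPL.
vacuum pump: 75 − 20·log₁₀(4.2/1.6) = 75 − 8.38 = 66.62 dB SPL.
Σ 10^(L/10) = 2.136e+08 → L_total = 10·log₁₀(2.136e+08) = 83.30 dB SPL.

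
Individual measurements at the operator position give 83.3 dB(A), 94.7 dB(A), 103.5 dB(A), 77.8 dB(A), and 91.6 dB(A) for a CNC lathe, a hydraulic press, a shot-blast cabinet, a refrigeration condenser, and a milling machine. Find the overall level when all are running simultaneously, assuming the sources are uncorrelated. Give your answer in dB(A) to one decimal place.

104.3 dB(A)

For uncorrelated sources the intensities add, so convert each level to linear form, sum, and take 10·log₁₀ of the total.
Σ 10^(L/10) = 10^(83.3/10) + 10^(94.7/10) + 10^(103.5/10) + 10^(77.8/10) + 10^(91.6/10) = 2.706e+10.
L_total = 10·log₁₀(2.706e+10) = 104.32 dB(A).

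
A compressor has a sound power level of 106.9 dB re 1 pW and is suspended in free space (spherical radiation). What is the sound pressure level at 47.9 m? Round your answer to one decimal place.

L_p = L_w − 10·log₁₀(4π·r²) with r = 47.9 m.
4π·r² = 2.883e+04 m², 10·log₁₀ of that is 44.599 dB.
L_p = 106.9 − 44.599 = 62.30 dB.

62.3 dB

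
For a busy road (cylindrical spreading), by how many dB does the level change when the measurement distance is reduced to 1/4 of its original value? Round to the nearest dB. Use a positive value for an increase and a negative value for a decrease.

With cylindrical spreading the level changes by −10·log₁₀(r₂/r₁).
ΔL = −10·log₁₀(0.25) = +6.02 dB.

+6 dB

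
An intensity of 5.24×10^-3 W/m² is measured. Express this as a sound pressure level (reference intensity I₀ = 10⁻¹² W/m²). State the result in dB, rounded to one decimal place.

I/I₀ = 5.24×10^-3/10⁻¹² = 5.24×10^9, and L = 10·log₁₀(I/I₀).
L = 10·(0.7193 + 9) = 97.19 dB.

97.2 dB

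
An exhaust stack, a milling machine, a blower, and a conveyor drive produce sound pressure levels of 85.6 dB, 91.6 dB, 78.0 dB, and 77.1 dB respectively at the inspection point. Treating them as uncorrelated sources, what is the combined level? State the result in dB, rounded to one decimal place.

For uncorrelated sources the intensities add, so convert each level to linear form, sum, and take 10·log₁₀ of the total.
Σ 10^(L/10) = 10^(85.6/10) + 10^(91.6/10) + 10^(78.0/10) + 10^(77.1/10) = 1.923e+09.
L_total = 10·log₁₀(1.923e+09) = 92.84 dB.

92.8 dB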